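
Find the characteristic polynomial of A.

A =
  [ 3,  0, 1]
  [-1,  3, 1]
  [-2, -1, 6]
x^3 - 12*x^2 + 48*x - 64

Expanding det(x·I − A) (e.g. by cofactor expansion or by noting that A is similar to its Jordan form J, which has the same characteristic polynomial as A) gives
  χ_A(x) = x^3 - 12*x^2 + 48*x - 64
which factors as (x - 4)^3. The eigenvalues (with algebraic multiplicities) are λ = 4 with multiplicity 3.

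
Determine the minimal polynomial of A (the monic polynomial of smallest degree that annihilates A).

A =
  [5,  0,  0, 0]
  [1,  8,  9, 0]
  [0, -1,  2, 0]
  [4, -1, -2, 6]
x^4 - 21*x^3 + 165*x^2 - 575*x + 750

The characteristic polynomial is χ_A(x) = (x - 6)*(x - 5)^3, so the eigenvalues are known. The minimal polynomial is
  m_A(x) = Π_λ (x − λ)^{k_λ}
where k_λ is the size of the *largest* Jordan block for λ (equivalently, the smallest k with (A − λI)^k v = 0 for every generalised eigenvector v of λ).

  λ = 5: largest Jordan block has size 3, contributing (x − 5)^3
  λ = 6: largest Jordan block has size 1, contributing (x − 6)

So m_A(x) = (x - 6)*(x - 5)^3 = x^4 - 21*x^3 + 165*x^2 - 575*x + 750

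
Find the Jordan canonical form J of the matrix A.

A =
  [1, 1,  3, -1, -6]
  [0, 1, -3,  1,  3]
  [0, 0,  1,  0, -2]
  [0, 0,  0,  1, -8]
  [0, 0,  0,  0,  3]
J_3(1) ⊕ J_1(1) ⊕ J_1(3)

The characteristic polynomial is
  det(x·I − A) = x^5 - 7*x^4 + 18*x^3 - 22*x^2 + 13*x - 3 = (x - 3)*(x - 1)^4

Eigenvalues and multiplicities (the geometric multiplicity of λ is n − rank(A − λI), which equals the number of Jordan blocks for λ):
  λ = 1: algebraic multiplicity = 4, geometric multiplicity = 2
  λ = 3: algebraic multiplicity = 1, geometric multiplicity = 1

Determining the block sizes for each eigenvalue:
  λ = 1: with am = 4 and gm = 2, the partition is not yet determined (e.g. several partitions of 4 into 2 parts exist). Let N = A − (1)·I. Computing rank(N^1) = 3, rank(N^2) = 2, rank(N^3) = 1; the number of blocks of size ≥ j is rank(N^{j−1}) − rank(N^j), giving [2, 1, 1]. So we have 1 block(s) of size 3, 1 block(s) of size 1 → block sizes [3, 1]
  λ = 3: one block (gm = 1), so the single block has size am = 1 → block sizes [1]

Assembling the blocks gives a Jordan form
J =
  [1, 1, 0, 0, 0]
  [0, 1, 1, 0, 0]
  [0, 0, 1, 0, 0]
  [0, 0, 0, 1, 0]
  [0, 0, 0, 0, 3]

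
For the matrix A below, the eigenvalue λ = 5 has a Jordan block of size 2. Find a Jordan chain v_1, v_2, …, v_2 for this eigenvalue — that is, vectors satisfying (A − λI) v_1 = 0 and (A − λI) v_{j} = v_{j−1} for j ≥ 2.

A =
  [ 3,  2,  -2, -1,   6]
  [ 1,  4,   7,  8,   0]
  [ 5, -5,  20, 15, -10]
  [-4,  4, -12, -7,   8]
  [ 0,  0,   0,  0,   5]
A Jordan chain for λ = 5 of length 2:
v_1 = (-2, 1, 5, -4, 0)ᵀ
v_2 = (1, 0, 0, 0, 0)ᵀ

Let N = A − (5)·I. We want v_2 with N^2 v_2 = 0 but N^1 v_2 ≠ 0; then v_{j-1} := N · v_j for j = 2, …, 2.

Pick v_2 = (1, 0, 0, 0, 0)ᵀ.
Then v_1 = N · v_2 = (-2, 1, 5, -4, 0)ᵀ.

Sanity check: (A − (5)·I) v_1 = (0, 0, 0, 0, 0)ᵀ = 0. ✓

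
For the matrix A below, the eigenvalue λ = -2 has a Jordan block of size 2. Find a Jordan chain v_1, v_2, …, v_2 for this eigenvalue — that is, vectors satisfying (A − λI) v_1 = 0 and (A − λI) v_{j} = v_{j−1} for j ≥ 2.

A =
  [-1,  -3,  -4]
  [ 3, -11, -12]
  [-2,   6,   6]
A Jordan chain for λ = -2 of length 2:
v_1 = (1, 3, -2)ᵀ
v_2 = (1, 0, 0)ᵀ

Let N = A − (-2)·I. We want v_2 with N^2 v_2 = 0 but N^1 v_2 ≠ 0; then v_{j-1} := N · v_j for j = 2, …, 2.

Pick v_2 = (1, 0, 0)ᵀ.
Then v_1 = N · v_2 = (1, 3, -2)ᵀ.

Sanity check: (A − (-2)·I) v_1 = (0, 0, 0)ᵀ = 0. ✓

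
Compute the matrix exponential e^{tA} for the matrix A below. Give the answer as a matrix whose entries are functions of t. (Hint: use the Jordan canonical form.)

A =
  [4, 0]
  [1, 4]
e^{tA} =
  [exp(4*t), 0]
  [t*exp(4*t), exp(4*t)]

Strategy: write A = P · J · P⁻¹ where J is a Jordan canonical form, so e^{tA} = P · e^{tJ} · P⁻¹, and e^{tJ} can be computed block-by-block.

A has Jordan form
J =
  [4, 1]
  [0, 4]
(up to reordering of blocks).

Per-block formulas:
  For a 2×2 Jordan block J_2(4): exp(t · J_2(4)) = e^(4t)·(I + t·N), where N is the 2×2 nilpotent shift.

After assembling e^{tJ} and conjugating by P, we get:

e^{tA} =
  [exp(4*t), 0]
  [t*exp(4*t), exp(4*t)]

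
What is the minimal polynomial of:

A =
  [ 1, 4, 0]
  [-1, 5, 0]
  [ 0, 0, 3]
x^2 - 6*x + 9

The characteristic polynomial is χ_A(x) = (x - 3)^3, so the eigenvalues are known. The minimal polynomial is
  m_A(x) = Π_λ (x − λ)^{k_λ}
where k_λ is the size of the *largest* Jordan block for λ (equivalently, the smallest k with (A − λI)^k v = 0 for every generalised eigenvector v of λ).

  λ = 3: largest Jordan block has size 2, contributing (x − 3)^2

So m_A(x) = (x - 3)^2 = x^2 - 6*x + 9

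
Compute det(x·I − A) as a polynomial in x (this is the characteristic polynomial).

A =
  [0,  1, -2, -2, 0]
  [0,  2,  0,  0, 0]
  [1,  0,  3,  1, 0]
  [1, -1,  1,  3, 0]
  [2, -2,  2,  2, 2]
x^5 - 10*x^4 + 40*x^3 - 80*x^2 + 80*x - 32

Expanding det(x·I − A) (e.g. by cofactor expansion or by noting that A is similar to its Jordan form J, which has the same characteristic polynomial as A) gives
  χ_A(x) = x^5 - 10*x^4 + 40*x^3 - 80*x^2 + 80*x - 32
which factors as (x - 2)^5. The eigenvalues (with algebraic multiplicities) are λ = 2 with multiplicity 5.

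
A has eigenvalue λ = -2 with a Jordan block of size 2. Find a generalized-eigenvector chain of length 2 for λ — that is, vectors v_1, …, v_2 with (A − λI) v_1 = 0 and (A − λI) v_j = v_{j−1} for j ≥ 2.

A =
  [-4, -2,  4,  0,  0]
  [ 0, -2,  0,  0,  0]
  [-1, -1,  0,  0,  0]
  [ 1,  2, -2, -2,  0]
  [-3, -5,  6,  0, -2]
A Jordan chain for λ = -2 of length 2:
v_1 = (-2, 0, -1, 1, -3)ᵀ
v_2 = (1, 0, 0, 0, 0)ᵀ

Let N = A − (-2)·I. We want v_2 with N^2 v_2 = 0 but N^1 v_2 ≠ 0; then v_{j-1} := N · v_j for j = 2, …, 2.

Pick v_2 = (1, 0, 0, 0, 0)ᵀ.
Then v_1 = N · v_2 = (-2, 0, -1, 1, -3)ᵀ.

Sanity check: (A − (-2)·I) v_1 = (0, 0, 0, 0, 0)ᵀ = 0. ✓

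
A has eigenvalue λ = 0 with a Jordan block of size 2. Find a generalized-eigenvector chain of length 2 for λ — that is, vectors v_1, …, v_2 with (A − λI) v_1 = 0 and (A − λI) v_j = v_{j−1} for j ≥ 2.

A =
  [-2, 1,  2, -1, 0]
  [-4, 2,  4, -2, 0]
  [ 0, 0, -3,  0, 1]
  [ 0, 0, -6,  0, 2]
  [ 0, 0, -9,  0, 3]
A Jordan chain for λ = 0 of length 2:
v_1 = (-2, -4, 0, 0, 0)ᵀ
v_2 = (1, 0, 0, 0, 0)ᵀ

Let N = A − (0)·I. We want v_2 with N^2 v_2 = 0 but N^1 v_2 ≠ 0; then v_{j-1} := N · v_j for j = 2, …, 2.

Pick v_2 = (1, 0, 0, 0, 0)ᵀ.
Then v_1 = N · v_2 = (-2, -4, 0, 0, 0)ᵀ.

Sanity check: (A − (0)·I) v_1 = (0, 0, 0, 0, 0)ᵀ = 0. ✓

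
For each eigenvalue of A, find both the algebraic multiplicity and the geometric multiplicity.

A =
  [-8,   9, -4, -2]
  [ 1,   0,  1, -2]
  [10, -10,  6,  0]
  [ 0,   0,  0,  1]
λ = -4: alg = 1, geom = 1; λ = 1: alg = 3, geom = 2

Step 1 — factor the characteristic polynomial to read off the algebraic multiplicities:
  χ_A(x) = (x - 1)^3*(x + 4)

Step 2 — compute geometric multiplicities via the rank-nullity identity g(λ) = n − rank(A − λI):
  rank(A − (-4)·I) = 3, so dim ker(A − (-4)·I) = n − 3 = 1
  rank(A − (1)·I) = 2, so dim ker(A − (1)·I) = n − 2 = 2

Summary:
  λ = -4: algebraic multiplicity = 1, geometric multiplicity = 1
  λ = 1: algebraic multiplicity = 3, geometric multiplicity = 2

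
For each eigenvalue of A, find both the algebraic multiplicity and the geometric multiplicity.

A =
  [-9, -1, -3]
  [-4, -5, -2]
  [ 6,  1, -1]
λ = -5: alg = 3, geom = 1

Step 1 — factor the characteristic polynomial to read off the algebraic multiplicities:
  χ_A(x) = (x + 5)^3

Step 2 — compute geometric multiplicities via the rank-nullity identity g(λ) = n − rank(A − λI):
  rank(A − (-5)·I) = 2, so dim ker(A − (-5)·I) = n − 2 = 1

Summary:
  λ = -5: algebraic multiplicity = 3, geometric multiplicity = 1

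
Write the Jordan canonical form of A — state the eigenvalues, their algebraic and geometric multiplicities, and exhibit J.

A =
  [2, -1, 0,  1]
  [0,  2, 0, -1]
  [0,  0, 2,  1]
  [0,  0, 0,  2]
J_3(2) ⊕ J_1(2)

The characteristic polynomial is
  det(x·I − A) = x^4 - 8*x^3 + 24*x^2 - 32*x + 16 = (x - 2)^4

Eigenvalues and multiplicities (the geometric multiplicity of λ is n − rank(A − λI), which equals the number of Jordan blocks for λ):
  λ = 2: algebraic multiplicity = 4, geometric multiplicity = 2

Determining the block sizes for each eigenvalue:
  λ = 2: with am = 4 and gm = 2, the partition is not yet determined (e.g. several partitions of 4 into 2 parts exist). Let N = A − (2)·I. Computing rank(N^1) = 2, rank(N^2) = 1, rank(N^3) = 0; the number of blocks of size ≥ j is rank(N^{j−1}) − rank(N^j), giving [2, 1, 1]. So we have 1 block(s) of size 3, 1 block(s) of size 1 → block sizes [3, 1]

Assembling the blocks gives a Jordan form
J =
  [2, 1, 0, 0]
  [0, 2, 1, 0]
  [0, 0, 2, 0]
  [0, 0, 0, 2]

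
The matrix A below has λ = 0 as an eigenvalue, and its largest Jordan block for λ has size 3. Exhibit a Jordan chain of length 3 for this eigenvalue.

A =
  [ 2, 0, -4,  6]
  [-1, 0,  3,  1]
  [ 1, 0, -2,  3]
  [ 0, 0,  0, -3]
A Jordan chain for λ = 0 of length 3:
v_1 = (0, 1, 0, 0)ᵀ
v_2 = (2, -1, 1, 0)ᵀ
v_3 = (1, 0, 0, 0)ᵀ

Let N = A − (0)·I. We want v_3 with N^3 v_3 = 0 but N^2 v_3 ≠ 0; then v_{j-1} := N · v_j for j = 3, …, 2.

Pick v_3 = (1, 0, 0, 0)ᵀ.
Then v_2 = N · v_3 = (2, -1, 1, 0)ᵀ.
Then v_1 = N · v_2 = (0, 1, 0, 0)ᵀ.

Sanity check: (A − (0)·I) v_1 = (0, 0, 0, 0)ᵀ = 0. ✓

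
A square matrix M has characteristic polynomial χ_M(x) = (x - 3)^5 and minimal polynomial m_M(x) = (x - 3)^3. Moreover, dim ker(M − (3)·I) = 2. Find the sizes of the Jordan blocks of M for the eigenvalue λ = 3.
Block sizes for λ = 3: [3, 2]

Step 1 — from the characteristic polynomial, algebraic multiplicity of λ = 3 is 5. From dim ker(M − (3)·I) = 2, there are exactly 2 Jordan blocks for λ = 3.
Step 2 — from the minimal polynomial, the factor (x − 3)^3 tells us the largest block for λ = 3 has size 3.
Step 3 — with total size 5, 2 blocks, and largest block 3, the block sizes (in nonincreasing order) are [3, 2].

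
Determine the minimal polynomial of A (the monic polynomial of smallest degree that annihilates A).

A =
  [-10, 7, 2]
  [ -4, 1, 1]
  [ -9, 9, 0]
x^3 + 9*x^2 + 27*x + 27

The characteristic polynomial is χ_A(x) = (x + 3)^3, so the eigenvalues are known. The minimal polynomial is
  m_A(x) = Π_λ (x − λ)^{k_λ}
where k_λ is the size of the *largest* Jordan block for λ (equivalently, the smallest k with (A − λI)^k v = 0 for every generalised eigenvector v of λ).

  λ = -3: largest Jordan block has size 3, contributing (x + 3)^3

So m_A(x) = (x + 3)^3 = x^3 + 9*x^2 + 27*x + 27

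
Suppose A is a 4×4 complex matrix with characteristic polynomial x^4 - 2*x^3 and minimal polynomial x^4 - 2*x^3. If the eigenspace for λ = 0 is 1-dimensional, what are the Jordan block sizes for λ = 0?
Block sizes for λ = 0: [3]

Step 1 — from the characteristic polynomial, algebraic multiplicity of λ = 0 is 3. From dim ker(A − (0)·I) = 1, there are exactly 1 Jordan blocks for λ = 0.
Step 2 — from the minimal polynomial, the factor (x − 0)^3 tells us the largest block for λ = 0 has size 3.
Step 3 — with total size 3, 1 blocks, and largest block 3, the block sizes (in nonincreasing order) are [3].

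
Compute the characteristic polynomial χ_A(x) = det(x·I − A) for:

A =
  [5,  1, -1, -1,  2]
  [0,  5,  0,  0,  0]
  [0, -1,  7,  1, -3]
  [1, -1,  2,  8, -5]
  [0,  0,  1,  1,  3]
x^5 - 28*x^4 + 313*x^3 - 1746*x^2 + 4860*x - 5400

Expanding det(x·I − A) (e.g. by cofactor expansion or by noting that A is similar to its Jordan form J, which has the same characteristic polynomial as A) gives
  χ_A(x) = x^5 - 28*x^4 + 313*x^3 - 1746*x^2 + 4860*x - 5400
which factors as (x - 6)^3*(x - 5)^2. The eigenvalues (with algebraic multiplicities) are λ = 5 with multiplicity 2, λ = 6 with multiplicity 3.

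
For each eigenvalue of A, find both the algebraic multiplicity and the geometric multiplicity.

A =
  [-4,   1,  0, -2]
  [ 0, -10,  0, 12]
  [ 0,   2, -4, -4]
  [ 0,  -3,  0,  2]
λ = -4: alg = 4, geom = 3

Step 1 — factor the characteristic polynomial to read off the algebraic multiplicities:
  χ_A(x) = (x + 4)^4

Step 2 — compute geometric multiplicities via the rank-nullity identity g(λ) = n − rank(A − λI):
  rank(A − (-4)·I) = 1, so dim ker(A − (-4)·I) = n − 1 = 3

Summary:
  λ = -4: algebraic multiplicity = 4, geometric multiplicity = 3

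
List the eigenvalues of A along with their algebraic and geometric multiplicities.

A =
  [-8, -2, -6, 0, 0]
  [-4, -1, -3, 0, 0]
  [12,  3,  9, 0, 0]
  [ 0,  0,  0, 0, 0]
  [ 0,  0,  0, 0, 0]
λ = 0: alg = 5, geom = 4

Step 1 — factor the characteristic polynomial to read off the algebraic multiplicities:
  χ_A(x) = x^5

Step 2 — compute geometric multiplicities via the rank-nullity identity g(λ) = n − rank(A − λI):
  rank(A − (0)·I) = 1, so dim ker(A − (0)·I) = n − 1 = 4

Summary:
  λ = 0: algebraic multiplicity = 5, geometric multiplicity = 4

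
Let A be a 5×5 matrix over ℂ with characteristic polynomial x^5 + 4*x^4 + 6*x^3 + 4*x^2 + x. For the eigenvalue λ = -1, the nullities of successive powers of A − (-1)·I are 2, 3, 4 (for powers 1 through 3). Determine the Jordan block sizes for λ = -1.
Block sizes for λ = -1: [3, 1]

From the dimensions of kernels of powers, the number of Jordan blocks of size at least j is d_j − d_{j−1} where d_j = dim ker(N^j) (with d_0 = 0). Computing the differences gives [2, 1, 1].
The number of blocks of size exactly k is (#blocks of size ≥ k) − (#blocks of size ≥ k + 1), so the partition is: 1 block(s) of size 1, 1 block(s) of size 3.
In nonincreasing order the block sizes are [3, 1].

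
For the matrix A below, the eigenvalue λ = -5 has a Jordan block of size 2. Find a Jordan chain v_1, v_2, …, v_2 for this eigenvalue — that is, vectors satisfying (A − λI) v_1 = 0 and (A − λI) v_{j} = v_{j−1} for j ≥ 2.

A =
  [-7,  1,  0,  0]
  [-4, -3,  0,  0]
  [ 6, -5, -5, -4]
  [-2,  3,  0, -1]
A Jordan chain for λ = -5 of length 2:
v_1 = (-1, -2, 1, 1)ᵀ
v_2 = (1, 1, 0, 0)ᵀ

Let N = A − (-5)·I. We want v_2 with N^2 v_2 = 0 but N^1 v_2 ≠ 0; then v_{j-1} := N · v_j for j = 2, …, 2.

Pick v_2 = (1, 1, 0, 0)ᵀ.
Then v_1 = N · v_2 = (-1, -2, 1, 1)ᵀ.

Sanity check: (A − (-5)·I) v_1 = (0, 0, 0, 0)ᵀ = 0. ✓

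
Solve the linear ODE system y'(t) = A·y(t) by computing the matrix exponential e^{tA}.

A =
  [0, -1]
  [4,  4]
e^{tA} =
  [-2*t*exp(2*t) + exp(2*t), -t*exp(2*t)]
  [4*t*exp(2*t), 2*t*exp(2*t) + exp(2*t)]

Strategy: write A = P · J · P⁻¹ where J is a Jordan canonical form, so e^{tA} = P · e^{tJ} · P⁻¹, and e^{tJ} can be computed block-by-block.

A has Jordan form
J =
  [2, 1]
  [0, 2]
(up to reordering of blocks).

Per-block formulas:
  For a 2×2 Jordan block J_2(2): exp(t · J_2(2)) = e^(2t)·(I + t·N), where N is the 2×2 nilpotent shift.

After assembling e^{tJ} and conjugating by P, we get:

e^{tA} =
  [-2*t*exp(2*t) + exp(2*t), -t*exp(2*t)]
  [4*t*exp(2*t), 2*t*exp(2*t) + exp(2*t)]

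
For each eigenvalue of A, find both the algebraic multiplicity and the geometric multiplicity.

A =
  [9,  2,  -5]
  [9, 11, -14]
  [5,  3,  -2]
λ = 6: alg = 3, geom = 1

Step 1 — factor the characteristic polynomial to read off the algebraic multiplicities:
  χ_A(x) = (x - 6)^3

Step 2 — compute geometric multiplicities via the rank-nullity identity g(λ) = n − rank(A − λI):
  rank(A − (6)·I) = 2, so dim ker(A − (6)·I) = n − 2 = 1

Summary:
  λ = 6: algebraic multiplicity = 3, geometric multiplicity = 1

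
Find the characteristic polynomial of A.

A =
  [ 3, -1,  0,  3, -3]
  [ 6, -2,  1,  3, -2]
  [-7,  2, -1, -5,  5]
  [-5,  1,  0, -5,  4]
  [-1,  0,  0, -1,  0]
x^5 + 5*x^4 + 10*x^3 + 10*x^2 + 5*x + 1

Expanding det(x·I − A) (e.g. by cofactor expansion or by noting that A is similar to its Jordan form J, which has the same characteristic polynomial as A) gives
  χ_A(x) = x^5 + 5*x^4 + 10*x^3 + 10*x^2 + 5*x + 1
which factors as (x + 1)^5. The eigenvalues (with algebraic multiplicities) are λ = -1 with multiplicity 5.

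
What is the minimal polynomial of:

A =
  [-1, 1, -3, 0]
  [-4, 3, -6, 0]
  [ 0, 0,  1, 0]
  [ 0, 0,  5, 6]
x^3 - 8*x^2 + 13*x - 6

The characteristic polynomial is χ_A(x) = (x - 6)*(x - 1)^3, so the eigenvalues are known. The minimal polynomial is
  m_A(x) = Π_λ (x − λ)^{k_λ}
where k_λ is the size of the *largest* Jordan block for λ (equivalently, the smallest k with (A − λI)^k v = 0 for every generalised eigenvector v of λ).

  λ = 1: largest Jordan block has size 2, contributing (x − 1)^2
  λ = 6: largest Jordan block has size 1, contributing (x − 6)

So m_A(x) = (x - 6)*(x - 1)^2 = x^3 - 8*x^2 + 13*x - 6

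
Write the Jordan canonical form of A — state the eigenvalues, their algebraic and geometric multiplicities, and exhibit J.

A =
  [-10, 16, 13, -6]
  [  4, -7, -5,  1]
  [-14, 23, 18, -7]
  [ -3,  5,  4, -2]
J_1(-1) ⊕ J_3(0)

The characteristic polynomial is
  det(x·I − A) = x^4 + x^3 = x^3*(x + 1)

Eigenvalues and multiplicities (the geometric multiplicity of λ is n − rank(A − λI), which equals the number of Jordan blocks for λ):
  λ = -1: algebraic multiplicity = 1, geometric multiplicity = 1
  λ = 0: algebraic multiplicity = 3, geometric multiplicity = 1

Determining the block sizes for each eigenvalue:
  λ = -1: one block (gm = 1), so the single block has size am = 1 → block sizes [1]
  λ = 0: one block (gm = 1), so the single block has size am = 3 → block sizes [3]

Assembling the blocks gives a Jordan form
J =
  [-1, 0, 0, 0]
  [ 0, 0, 1, 0]
  [ 0, 0, 0, 1]
  [ 0, 0, 0, 0]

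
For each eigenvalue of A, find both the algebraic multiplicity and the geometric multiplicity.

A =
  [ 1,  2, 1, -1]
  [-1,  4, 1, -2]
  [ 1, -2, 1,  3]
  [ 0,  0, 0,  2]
λ = 2: alg = 4, geom = 2

Step 1 — factor the characteristic polynomial to read off the algebraic multiplicities:
  χ_A(x) = (x - 2)^4

Step 2 — compute geometric multiplicities via the rank-nullity identity g(λ) = n − rank(A − λI):
  rank(A − (2)·I) = 2, so dim ker(A − (2)·I) = n − 2 = 2

Summary:
  λ = 2: algebraic multiplicity = 4, geometric multiplicity = 2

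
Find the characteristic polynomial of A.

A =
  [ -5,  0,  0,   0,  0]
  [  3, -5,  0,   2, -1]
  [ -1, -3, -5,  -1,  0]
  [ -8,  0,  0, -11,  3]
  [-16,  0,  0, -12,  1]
x^5 + 25*x^4 + 250*x^3 + 1250*x^2 + 3125*x + 3125

Expanding det(x·I − A) (e.g. by cofactor expansion or by noting that A is similar to its Jordan form J, which has the same characteristic polynomial as A) gives
  χ_A(x) = x^5 + 25*x^4 + 250*x^3 + 1250*x^2 + 3125*x + 3125
which factors as (x + 5)^5. The eigenvalues (with algebraic multiplicities) are λ = -5 with multiplicity 5.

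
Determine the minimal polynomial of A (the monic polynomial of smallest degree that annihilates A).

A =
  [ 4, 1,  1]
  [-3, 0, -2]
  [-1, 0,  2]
x^3 - 6*x^2 + 12*x - 8

The characteristic polynomial is χ_A(x) = (x - 2)^3, so the eigenvalues are known. The minimal polynomial is
  m_A(x) = Π_λ (x − λ)^{k_λ}
where k_λ is the size of the *largest* Jordan block for λ (equivalently, the smallest k with (A − λI)^k v = 0 for every generalised eigenvector v of λ).

  λ = 2: largest Jordan block has size 3, contributing (x − 2)^3

So m_A(x) = (x - 2)^3 = x^3 - 6*x^2 + 12*x - 8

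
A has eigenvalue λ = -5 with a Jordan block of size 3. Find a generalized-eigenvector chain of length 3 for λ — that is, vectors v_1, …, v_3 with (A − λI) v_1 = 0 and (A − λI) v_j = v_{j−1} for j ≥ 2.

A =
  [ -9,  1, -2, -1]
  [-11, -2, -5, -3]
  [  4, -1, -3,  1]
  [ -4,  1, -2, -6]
A Jordan chain for λ = -5 of length 3:
v_1 = (1, 3, -1, 1)ᵀ
v_2 = (-4, -11, 4, -4)ᵀ
v_3 = (1, 0, 0, 0)ᵀ

Let N = A − (-5)·I. We want v_3 with N^3 v_3 = 0 but N^2 v_3 ≠ 0; then v_{j-1} := N · v_j for j = 3, …, 2.

Pick v_3 = (1, 0, 0, 0)ᵀ.
Then v_2 = N · v_3 = (-4, -11, 4, -4)ᵀ.
Then v_1 = N · v_2 = (1, 3, -1, 1)ᵀ.

Sanity check: (A − (-5)·I) v_1 = (0, 0, 0, 0)ᵀ = 0. ✓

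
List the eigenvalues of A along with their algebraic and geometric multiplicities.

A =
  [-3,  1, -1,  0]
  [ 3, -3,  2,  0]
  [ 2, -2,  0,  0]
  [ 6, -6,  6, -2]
λ = -2: alg = 4, geom = 2

Step 1 — factor the characteristic polynomial to read off the algebraic multiplicities:
  χ_A(x) = (x + 2)^4

Step 2 — compute geometric multiplicities via the rank-nullity identity g(λ) = n − rank(A − λI):
  rank(A − (-2)·I) = 2, so dim ker(A − (-2)·I) = n − 2 = 2

Summary:
  λ = -2: algebraic multiplicity = 4, geometric multiplicity = 2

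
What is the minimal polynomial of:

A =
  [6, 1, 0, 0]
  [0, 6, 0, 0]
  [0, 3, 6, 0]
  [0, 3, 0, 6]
x^2 - 12*x + 36

The characteristic polynomial is χ_A(x) = (x - 6)^4, so the eigenvalues are known. The minimal polynomial is
  m_A(x) = Π_λ (x − λ)^{k_λ}
where k_λ is the size of the *largest* Jordan block for λ (equivalently, the smallest k with (A − λI)^k v = 0 for every generalised eigenvector v of λ).

  λ = 6: largest Jordan block has size 2, contributing (x − 6)^2

So m_A(x) = (x - 6)^2 = x^2 - 12*x + 36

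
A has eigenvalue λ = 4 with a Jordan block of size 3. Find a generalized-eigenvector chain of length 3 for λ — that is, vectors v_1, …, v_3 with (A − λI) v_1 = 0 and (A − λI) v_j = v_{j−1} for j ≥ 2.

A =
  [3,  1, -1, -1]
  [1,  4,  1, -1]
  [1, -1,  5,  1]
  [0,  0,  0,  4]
A Jordan chain for λ = 4 of length 3:
v_1 = (1, 0, -1, 0)ᵀ
v_2 = (-1, 1, 1, 0)ᵀ
v_3 = (1, 0, 0, 0)ᵀ

Let N = A − (4)·I. We want v_3 with N^3 v_3 = 0 but N^2 v_3 ≠ 0; then v_{j-1} := N · v_j for j = 3, …, 2.

Pick v_3 = (1, 0, 0, 0)ᵀ.
Then v_2 = N · v_3 = (-1, 1, 1, 0)ᵀ.
Then v_1 = N · v_2 = (1, 0, -1, 0)ᵀ.

Sanity check: (A − (4)·I) v_1 = (0, 0, 0, 0)ᵀ = 0. ✓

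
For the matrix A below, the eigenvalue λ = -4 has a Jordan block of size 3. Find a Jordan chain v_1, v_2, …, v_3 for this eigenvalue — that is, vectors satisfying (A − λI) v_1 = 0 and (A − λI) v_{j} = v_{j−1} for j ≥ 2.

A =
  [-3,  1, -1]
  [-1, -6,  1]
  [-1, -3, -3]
A Jordan chain for λ = -4 of length 3:
v_1 = (1, 0, 1)ᵀ
v_2 = (1, -1, -1)ᵀ
v_3 = (1, 0, 0)ᵀ

Let N = A − (-4)·I. We want v_3 with N^3 v_3 = 0 but N^2 v_3 ≠ 0; then v_{j-1} := N · v_j for j = 3, …, 2.

Pick v_3 = (1, 0, 0)ᵀ.
Then v_2 = N · v_3 = (1, -1, -1)ᵀ.
Then v_1 = N · v_2 = (1, 0, 1)ᵀ.

Sanity check: (A − (-4)·I) v_1 = (0, 0, 0)ᵀ = 0. ✓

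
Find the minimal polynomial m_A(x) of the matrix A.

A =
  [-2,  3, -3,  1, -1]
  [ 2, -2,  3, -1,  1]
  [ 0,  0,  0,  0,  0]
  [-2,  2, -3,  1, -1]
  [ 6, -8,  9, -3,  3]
x^3

The characteristic polynomial is χ_A(x) = x^5, so the eigenvalues are known. The minimal polynomial is
  m_A(x) = Π_λ (x − λ)^{k_λ}
where k_λ is the size of the *largest* Jordan block for λ (equivalently, the smallest k with (A − λI)^k v = 0 for every generalised eigenvector v of λ).

  λ = 0: largest Jordan block has size 3, contributing (x − 0)^3

So m_A(x) = x^3 = x^3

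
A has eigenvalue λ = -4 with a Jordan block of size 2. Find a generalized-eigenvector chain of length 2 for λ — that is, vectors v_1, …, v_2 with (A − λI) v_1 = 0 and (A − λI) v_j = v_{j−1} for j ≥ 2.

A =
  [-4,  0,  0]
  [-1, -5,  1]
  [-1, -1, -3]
A Jordan chain for λ = -4 of length 2:
v_1 = (0, -1, -1)ᵀ
v_2 = (1, 0, 0)ᵀ

Let N = A − (-4)·I. We want v_2 with N^2 v_2 = 0 but N^1 v_2 ≠ 0; then v_{j-1} := N · v_j for j = 2, …, 2.

Pick v_2 = (1, 0, 0)ᵀ.
Then v_1 = N · v_2 = (0, -1, -1)ᵀ.

Sanity check: (A − (-4)·I) v_1 = (0, 0, 0)ᵀ = 0. ✓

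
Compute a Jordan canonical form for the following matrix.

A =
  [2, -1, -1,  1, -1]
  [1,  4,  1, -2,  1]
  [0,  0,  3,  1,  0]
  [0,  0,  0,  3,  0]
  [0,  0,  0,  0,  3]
J_2(3) ⊕ J_2(3) ⊕ J_1(3)

The characteristic polynomial is
  det(x·I − A) = x^5 - 15*x^4 + 90*x^3 - 270*x^2 + 405*x - 243 = (x - 3)^5

Eigenvalues and multiplicities (the geometric multiplicity of λ is n − rank(A − λI), which equals the number of Jordan blocks for λ):
  λ = 3: algebraic multiplicity = 5, geometric multiplicity = 3

Determining the block sizes for each eigenvalue:
  λ = 3: with am = 5 and gm = 3, the partition is not yet determined (e.g. several partitions of 5 into 3 parts exist). Let N = A − (3)·I. Computing rank(N^1) = 2, rank(N^2) = 0; the number of blocks of size ≥ j is rank(N^{j−1}) − rank(N^j), giving [3, 2]. So we have 2 block(s) of size 2, 1 block(s) of size 1 → block sizes [2, 2, 1]

Assembling the blocks gives a Jordan form
J =
  [3, 1, 0, 0, 0]
  [0, 3, 0, 0, 0]
  [0, 0, 3, 1, 0]
  [0, 0, 0, 3, 0]
  [0, 0, 0, 0, 3]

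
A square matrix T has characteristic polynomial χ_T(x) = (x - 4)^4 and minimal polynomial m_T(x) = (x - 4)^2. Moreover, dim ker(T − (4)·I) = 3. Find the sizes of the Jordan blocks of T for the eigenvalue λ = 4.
Block sizes for λ = 4: [2, 1, 1]

Step 1 — from the characteristic polynomial, algebraic multiplicity of λ = 4 is 4. From dim ker(T − (4)·I) = 3, there are exactly 3 Jordan blocks for λ = 4.
Step 2 — from the minimal polynomial, the factor (x − 4)^2 tells us the largest block for λ = 4 has size 2.
Step 3 — with total size 4, 3 blocks, and largest block 2, the block sizes (in nonincreasing order) are [2, 1, 1].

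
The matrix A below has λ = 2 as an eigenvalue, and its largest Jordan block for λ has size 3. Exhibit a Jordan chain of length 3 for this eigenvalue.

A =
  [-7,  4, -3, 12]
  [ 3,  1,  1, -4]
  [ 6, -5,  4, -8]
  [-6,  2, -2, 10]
A Jordan chain for λ = 2 of length 3:
v_1 = (3, 0, -9, 0)ᵀ
v_2 = (-9, 3, 6, -6)ᵀ
v_3 = (1, 0, 0, 0)ᵀ

Let N = A − (2)·I. We want v_3 with N^3 v_3 = 0 but N^2 v_3 ≠ 0; then v_{j-1} := N · v_j for j = 3, …, 2.

Pick v_3 = (1, 0, 0, 0)ᵀ.
Then v_2 = N · v_3 = (-9, 3, 6, -6)ᵀ.
Then v_1 = N · v_2 = (3, 0, -9, 0)ᵀ.

Sanity check: (A − (2)·I) v_1 = (0, 0, 0, 0)ᵀ = 0. ✓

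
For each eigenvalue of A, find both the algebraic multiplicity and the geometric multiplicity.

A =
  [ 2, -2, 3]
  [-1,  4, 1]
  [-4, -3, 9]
λ = 5: alg = 3, geom = 1

Step 1 — factor the characteristic polynomial to read off the algebraic multiplicities:
  χ_A(x) = (x - 5)^3

Step 2 — compute geometric multiplicities via the rank-nullity identity g(λ) = n − rank(A − λI):
  rank(A − (5)·I) = 2, so dim ker(A − (5)·I) = n − 2 = 1

Summary:
  λ = 5: algebraic multiplicity = 3, geometric multiplicity = 1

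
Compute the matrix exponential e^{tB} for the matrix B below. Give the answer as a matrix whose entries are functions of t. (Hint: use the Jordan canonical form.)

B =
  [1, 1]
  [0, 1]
e^{tB} =
  [exp(t), t*exp(t)]
  [0, exp(t)]

Strategy: write B = P · J · P⁻¹ where J is a Jordan canonical form, so e^{tB} = P · e^{tJ} · P⁻¹, and e^{tJ} can be computed block-by-block.

B has Jordan form
J =
  [1, 1]
  [0, 1]
(up to reordering of blocks).

Per-block formulas:
  For a 2×2 Jordan block J_2(1): exp(t · J_2(1)) = e^(1t)·(I + t·N), where N is the 2×2 nilpotent shift.

After assembling e^{tJ} and conjugating by P, we get:

e^{tB} =
  [exp(t), t*exp(t)]
  [0, exp(t)]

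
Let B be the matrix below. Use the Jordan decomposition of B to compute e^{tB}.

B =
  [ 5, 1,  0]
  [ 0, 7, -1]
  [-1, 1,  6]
e^{tB} =
  [t^2*exp(6*t)/2 - t*exp(6*t) + exp(6*t), t*exp(6*t), -t^2*exp(6*t)/2]
  [t^2*exp(6*t)/2, t*exp(6*t) + exp(6*t), -t^2*exp(6*t)/2 - t*exp(6*t)]
  [t^2*exp(6*t)/2 - t*exp(6*t), t*exp(6*t), -t^2*exp(6*t)/2 + exp(6*t)]

Strategy: write B = P · J · P⁻¹ where J is a Jordan canonical form, so e^{tB} = P · e^{tJ} · P⁻¹, and e^{tJ} can be computed block-by-block.

B has Jordan form
J =
  [6, 1, 0]
  [0, 6, 1]
  [0, 0, 6]
(up to reordering of blocks).

Per-block formulas:
  For a 3×3 Jordan block J_3(6): exp(t · J_3(6)) = e^(6t)·(I + t·N + (t^2/2)·N^2), where N is the 3×3 nilpotent shift.

After assembling e^{tJ} and conjugating by P, we get:

e^{tB} =
  [t^2*exp(6*t)/2 - t*exp(6*t) + exp(6*t), t*exp(6*t), -t^2*exp(6*t)/2]
  [t^2*exp(6*t)/2, t*exp(6*t) + exp(6*t), -t^2*exp(6*t)/2 - t*exp(6*t)]
  [t^2*exp(6*t)/2 - t*exp(6*t), t*exp(6*t), -t^2*exp(6*t)/2 + exp(6*t)]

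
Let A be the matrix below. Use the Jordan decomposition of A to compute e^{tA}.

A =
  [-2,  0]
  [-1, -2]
e^{tA} =
  [exp(-2*t), 0]
  [-t*exp(-2*t), exp(-2*t)]

Strategy: write A = P · J · P⁻¹ where J is a Jordan canonical form, so e^{tA} = P · e^{tJ} · P⁻¹, and e^{tJ} can be computed block-by-block.

A has Jordan form
J =
  [-2,  1]
  [ 0, -2]
(up to reordering of blocks).

Per-block formulas:
  For a 2×2 Jordan block J_2(-2): exp(t · J_2(-2)) = e^(-2t)·(I + t·N), where N is the 2×2 nilpotent shift.

After assembling e^{tJ} and conjugating by P, we get:

e^{tA} =
  [exp(-2*t), 0]
  [-t*exp(-2*t), exp(-2*t)]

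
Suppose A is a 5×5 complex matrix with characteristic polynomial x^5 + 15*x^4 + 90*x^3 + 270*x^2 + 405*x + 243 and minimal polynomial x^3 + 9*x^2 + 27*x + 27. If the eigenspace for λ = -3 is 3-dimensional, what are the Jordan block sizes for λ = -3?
Block sizes for λ = -3: [3, 1, 1]

Step 1 — from the characteristic polynomial, algebraic multiplicity of λ = -3 is 5. From dim ker(A − (-3)·I) = 3, there are exactly 3 Jordan blocks for λ = -3.
Step 2 — from the minimal polynomial, the factor (x + 3)^3 tells us the largest block for λ = -3 has size 3.
Step 3 — with total size 5, 3 blocks, and largest block 3, the block sizes (in nonincreasing order) are [3, 1, 1].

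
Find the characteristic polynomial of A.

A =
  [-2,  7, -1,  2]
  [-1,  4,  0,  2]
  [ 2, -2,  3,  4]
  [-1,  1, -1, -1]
x^4 - 4*x^3 + 6*x^2 - 4*x + 1

Expanding det(x·I − A) (e.g. by cofactor expansion or by noting that A is similar to its Jordan form J, which has the same characteristic polynomial as A) gives
  χ_A(x) = x^4 - 4*x^3 + 6*x^2 - 4*x + 1
which factors as (x - 1)^4. The eigenvalues (with algebraic multiplicities) are λ = 1 with multiplicity 4.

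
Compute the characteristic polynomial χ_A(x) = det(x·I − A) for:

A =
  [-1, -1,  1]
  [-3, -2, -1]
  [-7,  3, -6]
x^3 + 9*x^2 + 27*x + 27

Expanding det(x·I − A) (e.g. by cofactor expansion or by noting that A is similar to its Jordan form J, which has the same characteristic polynomial as A) gives
  χ_A(x) = x^3 + 9*x^2 + 27*x + 27
which factors as (x + 3)^3. The eigenvalues (with algebraic multiplicities) are λ = -3 with multiplicity 3.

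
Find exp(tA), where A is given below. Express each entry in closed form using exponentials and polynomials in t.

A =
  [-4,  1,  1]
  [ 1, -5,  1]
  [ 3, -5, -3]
e^{tA} =
  [2*t^2*exp(-4*t) + exp(-4*t), -3*t^2*exp(-4*t) + t*exp(-4*t), t^2*exp(-4*t) + t*exp(-4*t)]
  [t^2*exp(-4*t) + t*exp(-4*t), -3*t^2*exp(-4*t)/2 - t*exp(-4*t) + exp(-4*t), t^2*exp(-4*t)/2 + t*exp(-4*t)]
  [-t^2*exp(-4*t) + 3*t*exp(-4*t), 3*t^2*exp(-4*t)/2 - 5*t*exp(-4*t), -t^2*exp(-4*t)/2 + t*exp(-4*t) + exp(-4*t)]

Strategy: write A = P · J · P⁻¹ where J is a Jordan canonical form, so e^{tA} = P · e^{tJ} · P⁻¹, and e^{tJ} can be computed block-by-block.

A has Jordan form
J =
  [-4,  1,  0]
  [ 0, -4,  1]
  [ 0,  0, -4]
(up to reordering of blocks).

Per-block formulas:
  For a 3×3 Jordan block J_3(-4): exp(t · J_3(-4)) = e^(-4t)·(I + t·N + (t^2/2)·N^2), where N is the 3×3 nilpotent shift.

After assembling e^{tJ} and conjugating by P, we get:

e^{tA} =
  [2*t^2*exp(-4*t) + exp(-4*t), -3*t^2*exp(-4*t) + t*exp(-4*t), t^2*exp(-4*t) + t*exp(-4*t)]
  [t^2*exp(-4*t) + t*exp(-4*t), -3*t^2*exp(-4*t)/2 - t*exp(-4*t) + exp(-4*t), t^2*exp(-4*t)/2 + t*exp(-4*t)]
  [-t^2*exp(-4*t) + 3*t*exp(-4*t), 3*t^2*exp(-4*t)/2 - 5*t*exp(-4*t), -t^2*exp(-4*t)/2 + t*exp(-4*t) + exp(-4*t)]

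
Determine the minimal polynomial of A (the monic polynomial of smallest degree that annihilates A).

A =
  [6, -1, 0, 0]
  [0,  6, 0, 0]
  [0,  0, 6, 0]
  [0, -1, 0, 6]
x^2 - 12*x + 36

The characteristic polynomial is χ_A(x) = (x - 6)^4, so the eigenvalues are known. The minimal polynomial is
  m_A(x) = Π_λ (x − λ)^{k_λ}
where k_λ is the size of the *largest* Jordan block for λ (equivalently, the smallest k with (A − λI)^k v = 0 for every generalised eigenvector v of λ).

  λ = 6: largest Jordan block has size 2, contributing (x − 6)^2

So m_A(x) = (x - 6)^2 = x^2 - 12*x + 36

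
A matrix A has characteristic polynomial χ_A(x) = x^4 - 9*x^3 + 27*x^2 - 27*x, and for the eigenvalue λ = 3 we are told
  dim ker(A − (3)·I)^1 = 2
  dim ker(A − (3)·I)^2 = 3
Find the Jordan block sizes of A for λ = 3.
Block sizes for λ = 3: [2, 1]

From the dimensions of kernels of powers, the number of Jordan blocks of size at least j is d_j − d_{j−1} where d_j = dim ker(N^j) (with d_0 = 0). Computing the differences gives [2, 1].
The number of blocks of size exactly k is (#blocks of size ≥ k) − (#blocks of size ≥ k + 1), so the partition is: 1 block(s) of size 1, 1 block(s) of size 2.
In nonincreasing order the block sizes are [2, 1].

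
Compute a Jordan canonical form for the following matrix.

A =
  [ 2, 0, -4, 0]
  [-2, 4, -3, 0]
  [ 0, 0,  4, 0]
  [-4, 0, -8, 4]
J_1(2) ⊕ J_2(4) ⊕ J_1(4)

The characteristic polynomial is
  det(x·I − A) = x^4 - 14*x^3 + 72*x^2 - 160*x + 128 = (x - 4)^3*(x - 2)

Eigenvalues and multiplicities (the geometric multiplicity of λ is n − rank(A − λI), which equals the number of Jordan blocks for λ):
  λ = 2: algebraic multiplicity = 1, geometric multiplicity = 1
  λ = 4: algebraic multiplicity = 3, geometric multiplicity = 2

Determining the block sizes for each eigenvalue:
  λ = 2: one block (gm = 1), so the single block has size am = 1 → block sizes [1]
  λ = 4: 2 blocks summing to 3 forces exactly one block of size 2 and the rest size 1 → block sizes [2, 1]

Assembling the blocks gives a Jordan form
J =
  [2, 0, 0, 0]
  [0, 4, 1, 0]
  [0, 0, 4, 0]
  [0, 0, 0, 4]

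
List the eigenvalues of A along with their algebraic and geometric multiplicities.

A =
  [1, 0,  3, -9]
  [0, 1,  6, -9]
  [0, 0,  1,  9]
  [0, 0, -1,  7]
λ = 1: alg = 2, geom = 2; λ = 4: alg = 2, geom = 1

Step 1 — factor the characteristic polynomial to read off the algebraic multiplicities:
  χ_A(x) = (x - 4)^2*(x - 1)^2

Step 2 — compute geometric multiplicities via the rank-nullity identity g(λ) = n − rank(A − λI):
  rank(A − (1)·I) = 2, so dim ker(A − (1)·I) = n − 2 = 2
  rank(A − (4)·I) = 3, so dim ker(A − (4)·I) = n − 3 = 1

Summary:
  λ = 1: algebraic multiplicity = 2, geometric multiplicity = 2
  λ = 4: algebraic multiplicity = 2, geometric multiplicity = 1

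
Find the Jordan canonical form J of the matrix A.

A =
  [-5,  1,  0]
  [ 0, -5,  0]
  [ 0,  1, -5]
J_2(-5) ⊕ J_1(-5)

The characteristic polynomial is
  det(x·I − A) = x^3 + 15*x^2 + 75*x + 125 = (x + 5)^3

Eigenvalues and multiplicities (the geometric multiplicity of λ is n − rank(A − λI), which equals the number of Jordan blocks for λ):
  λ = -5: algebraic multiplicity = 3, geometric multiplicity = 2

Determining the block sizes for each eigenvalue:
  λ = -5: 2 blocks summing to 3 forces exactly one block of size 2 and the rest size 1 → block sizes [2, 1]

Assembling the blocks gives a Jordan form
J =
  [-5,  1,  0]
  [ 0, -5,  0]
  [ 0,  0, -5]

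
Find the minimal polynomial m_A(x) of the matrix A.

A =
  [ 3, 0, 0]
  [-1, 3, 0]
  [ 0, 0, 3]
x^2 - 6*x + 9

The characteristic polynomial is χ_A(x) = (x - 3)^3, so the eigenvalues are known. The minimal polynomial is
  m_A(x) = Π_λ (x − λ)^{k_λ}
where k_λ is the size of the *largest* Jordan block for λ (equivalently, the smallest k with (A − λI)^k v = 0 for every generalised eigenvector v of λ).

  λ = 3: largest Jordan block has size 2, contributing (x − 3)^2

So m_A(x) = (x - 3)^2 = x^2 - 6*x + 9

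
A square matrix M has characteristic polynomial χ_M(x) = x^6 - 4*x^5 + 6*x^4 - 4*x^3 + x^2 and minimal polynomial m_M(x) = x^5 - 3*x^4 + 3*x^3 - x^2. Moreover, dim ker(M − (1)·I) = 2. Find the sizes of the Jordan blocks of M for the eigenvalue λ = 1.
Block sizes for λ = 1: [3, 1]

Step 1 — from the characteristic polynomial, algebraic multiplicity of λ = 1 is 4. From dim ker(M − (1)·I) = 2, there are exactly 2 Jordan blocks for λ = 1.
Step 2 — from the minimal polynomial, the factor (x − 1)^3 tells us the largest block for λ = 1 has size 3.
Step 3 — with total size 4, 2 blocks, and largest block 3, the block sizes (in nonincreasing order) are [3, 1].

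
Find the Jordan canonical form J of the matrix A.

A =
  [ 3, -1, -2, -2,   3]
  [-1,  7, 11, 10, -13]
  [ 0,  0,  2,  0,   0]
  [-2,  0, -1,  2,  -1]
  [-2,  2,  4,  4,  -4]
J_3(2) ⊕ J_2(2)

The characteristic polynomial is
  det(x·I − A) = x^5 - 10*x^4 + 40*x^3 - 80*x^2 + 80*x - 32 = (x - 2)^5

Eigenvalues and multiplicities (the geometric multiplicity of λ is n − rank(A − λI), which equals the number of Jordan blocks for λ):
  λ = 2: algebraic multiplicity = 5, geometric multiplicity = 2

Determining the block sizes for each eigenvalue:
  λ = 2: with am = 5 and gm = 2, the partition is not yet determined (e.g. several partitions of 5 into 2 parts exist). Let N = A − (2)·I. Computing rank(N^1) = 3, rank(N^2) = 1, rank(N^3) = 0; the number of blocks of size ≥ j is rank(N^{j−1}) − rank(N^j), giving [2, 2, 1]. So we have 1 block(s) of size 3, 1 block(s) of size 2 → block sizes [3, 2]

Assembling the blocks gives a Jordan form
J =
  [2, 1, 0, 0, 0]
  [0, 2, 1, 0, 0]
  [0, 0, 2, 0, 0]
  [0, 0, 0, 2, 1]
  [0, 0, 0, 0, 2]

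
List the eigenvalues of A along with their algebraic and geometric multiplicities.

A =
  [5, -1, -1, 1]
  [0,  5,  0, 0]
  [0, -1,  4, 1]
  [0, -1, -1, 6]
λ = 5: alg = 4, geom = 3

Step 1 — factor the characteristic polynomial to read off the algebraic multiplicities:
  χ_A(x) = (x - 5)^4

Step 2 — compute geometric multiplicities via the rank-nullity identity g(λ) = n − rank(A − λI):
  rank(A − (5)·I) = 1, so dim ker(A − (5)·I) = n − 1 = 3

Summary:
  λ = 5: algebraic multiplicity = 4, geometric multiplicity = 3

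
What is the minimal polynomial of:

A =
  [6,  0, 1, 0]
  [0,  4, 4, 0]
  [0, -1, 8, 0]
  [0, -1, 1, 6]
x^3 - 18*x^2 + 108*x - 216

The characteristic polynomial is χ_A(x) = (x - 6)^4, so the eigenvalues are known. The minimal polynomial is
  m_A(x) = Π_λ (x − λ)^{k_λ}
where k_λ is the size of the *largest* Jordan block for λ (equivalently, the smallest k with (A − λI)^k v = 0 for every generalised eigenvector v of λ).

  λ = 6: largest Jordan block has size 3, contributing (x − 6)^3

So m_A(x) = (x - 6)^3 = x^3 - 18*x^2 + 108*x - 216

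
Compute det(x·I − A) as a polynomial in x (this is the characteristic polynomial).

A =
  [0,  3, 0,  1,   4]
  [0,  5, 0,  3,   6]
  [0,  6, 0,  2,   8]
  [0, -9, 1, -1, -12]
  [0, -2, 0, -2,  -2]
x^5 - 2*x^4

Expanding det(x·I − A) (e.g. by cofactor expansion or by noting that A is similar to its Jordan form J, which has the same characteristic polynomial as A) gives
  χ_A(x) = x^5 - 2*x^4
which factors as x^4*(x - 2). The eigenvalues (with algebraic multiplicities) are λ = 0 with multiplicity 4, λ = 2 with multiplicity 1.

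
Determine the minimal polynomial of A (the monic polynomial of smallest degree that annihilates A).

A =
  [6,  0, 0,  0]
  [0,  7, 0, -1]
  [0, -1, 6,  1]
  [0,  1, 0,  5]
x^2 - 12*x + 36

The characteristic polynomial is χ_A(x) = (x - 6)^4, so the eigenvalues are known. The minimal polynomial is
  m_A(x) = Π_λ (x − λ)^{k_λ}
where k_λ is the size of the *largest* Jordan block for λ (equivalently, the smallest k with (A − λI)^k v = 0 for every generalised eigenvector v of λ).

  λ = 6: largest Jordan block has size 2, contributing (x − 6)^2

So m_A(x) = (x - 6)^2 = x^2 - 12*x + 36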